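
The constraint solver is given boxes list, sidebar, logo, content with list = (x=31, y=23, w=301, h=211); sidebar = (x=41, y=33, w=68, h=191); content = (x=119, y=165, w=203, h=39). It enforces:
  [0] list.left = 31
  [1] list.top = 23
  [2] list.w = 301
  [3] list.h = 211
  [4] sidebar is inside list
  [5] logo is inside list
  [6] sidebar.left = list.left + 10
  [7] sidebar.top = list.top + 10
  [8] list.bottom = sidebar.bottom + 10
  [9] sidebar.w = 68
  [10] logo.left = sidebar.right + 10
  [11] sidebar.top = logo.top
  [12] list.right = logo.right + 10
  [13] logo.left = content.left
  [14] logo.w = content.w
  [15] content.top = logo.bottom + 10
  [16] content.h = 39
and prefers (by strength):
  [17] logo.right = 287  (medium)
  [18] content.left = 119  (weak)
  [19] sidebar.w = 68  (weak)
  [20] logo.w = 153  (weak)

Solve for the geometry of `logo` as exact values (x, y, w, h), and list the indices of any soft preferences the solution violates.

1. logo.x = 119  [logo.left = sidebar.right + 10]
2. logo.y = 33  [sidebar.top = logo.top]
3. logo.w = 203  [list.right = logo.right + 10]
4. logo.h = 122  [content.top = logo.bottom + 10]

logo = (x=119, y=33, w=203, h=122)
violated soft preferences: 17, 20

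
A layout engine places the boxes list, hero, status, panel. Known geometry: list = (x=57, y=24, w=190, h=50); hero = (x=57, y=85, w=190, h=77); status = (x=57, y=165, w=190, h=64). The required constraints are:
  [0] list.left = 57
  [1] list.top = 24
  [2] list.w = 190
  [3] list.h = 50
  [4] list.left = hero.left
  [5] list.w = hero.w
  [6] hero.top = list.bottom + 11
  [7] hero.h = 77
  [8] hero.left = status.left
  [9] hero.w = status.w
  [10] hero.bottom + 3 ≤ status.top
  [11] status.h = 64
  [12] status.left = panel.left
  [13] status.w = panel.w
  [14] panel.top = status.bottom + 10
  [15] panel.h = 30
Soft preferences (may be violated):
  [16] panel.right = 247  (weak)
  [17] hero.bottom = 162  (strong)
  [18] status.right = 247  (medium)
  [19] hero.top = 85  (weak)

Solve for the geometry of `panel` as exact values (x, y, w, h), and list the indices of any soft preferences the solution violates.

1. panel.x = 57  [status.left = panel.left]
2. panel.w = 190  [status.w = panel.w]
3. panel.y = 239  [panel.top = status.bottom + 10]
4. panel.h = 30  [panel.h = 30]

panel = (x=57, y=239, w=190, h=30)
violated soft preferences: none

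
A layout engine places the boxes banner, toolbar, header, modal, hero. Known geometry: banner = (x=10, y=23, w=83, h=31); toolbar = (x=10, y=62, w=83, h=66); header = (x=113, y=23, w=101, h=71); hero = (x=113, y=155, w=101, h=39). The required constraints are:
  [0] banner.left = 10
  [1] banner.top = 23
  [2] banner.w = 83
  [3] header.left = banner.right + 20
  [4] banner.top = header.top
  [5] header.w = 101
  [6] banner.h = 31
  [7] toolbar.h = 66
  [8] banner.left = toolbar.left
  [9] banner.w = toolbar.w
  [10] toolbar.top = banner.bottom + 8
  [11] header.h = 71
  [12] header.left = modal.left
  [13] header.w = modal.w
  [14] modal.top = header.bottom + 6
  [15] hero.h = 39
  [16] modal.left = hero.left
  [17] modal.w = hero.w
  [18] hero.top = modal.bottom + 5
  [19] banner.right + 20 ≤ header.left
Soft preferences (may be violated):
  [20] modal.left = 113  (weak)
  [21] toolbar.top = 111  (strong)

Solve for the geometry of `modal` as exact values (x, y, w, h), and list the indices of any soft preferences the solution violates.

1. modal.x = 113  [header.left = modal.left]
2. modal.w = 101  [header.w = modal.w]
3. modal.y = 100  [modal.top = header.bottom + 6]
4. modal.h = 50  [hero.top = modal.bottom + 5]

modal = (x=113, y=100, w=101, h=50)
violated soft preferences: 21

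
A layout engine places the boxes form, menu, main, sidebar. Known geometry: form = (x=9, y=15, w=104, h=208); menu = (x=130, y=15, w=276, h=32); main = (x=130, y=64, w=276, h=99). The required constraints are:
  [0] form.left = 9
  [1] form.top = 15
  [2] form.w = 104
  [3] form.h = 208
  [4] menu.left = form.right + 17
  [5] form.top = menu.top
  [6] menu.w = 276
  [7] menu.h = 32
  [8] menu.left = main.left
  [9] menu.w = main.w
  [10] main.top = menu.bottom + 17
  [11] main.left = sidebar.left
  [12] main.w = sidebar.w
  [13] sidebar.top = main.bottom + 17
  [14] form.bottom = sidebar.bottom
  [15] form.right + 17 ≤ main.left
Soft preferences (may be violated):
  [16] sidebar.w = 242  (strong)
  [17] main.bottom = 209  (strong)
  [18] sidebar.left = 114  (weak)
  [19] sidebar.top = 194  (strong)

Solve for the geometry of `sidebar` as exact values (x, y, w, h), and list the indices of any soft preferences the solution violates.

1. sidebar.x = 130  [main.left = sidebar.left]
2. sidebar.w = 276  [main.w = sidebar.w]
3. sidebar.y = 180  [sidebar.top = main.bottom + 17]
4. sidebar.h = 43  [form.bottom = sidebar.bottom]

sidebar = (x=130, y=180, w=276, h=43)
violated soft preferences: 16, 17, 18, 19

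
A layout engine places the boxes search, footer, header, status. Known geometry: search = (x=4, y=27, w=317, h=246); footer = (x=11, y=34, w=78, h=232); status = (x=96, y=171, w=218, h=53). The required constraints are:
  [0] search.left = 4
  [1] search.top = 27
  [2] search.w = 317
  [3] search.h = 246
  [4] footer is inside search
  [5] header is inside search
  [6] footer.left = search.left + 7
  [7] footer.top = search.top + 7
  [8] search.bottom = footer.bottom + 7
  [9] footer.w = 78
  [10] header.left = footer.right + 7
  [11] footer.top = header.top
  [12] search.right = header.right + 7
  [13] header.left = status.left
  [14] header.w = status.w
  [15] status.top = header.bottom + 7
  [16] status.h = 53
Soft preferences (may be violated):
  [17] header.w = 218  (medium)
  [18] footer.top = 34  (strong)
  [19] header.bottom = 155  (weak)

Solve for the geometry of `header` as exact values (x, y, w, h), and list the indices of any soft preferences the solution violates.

1. header.x = 96  [header.left = footer.right + 7]
2. header.y = 34  [footer.top = header.top]
3. header.w = 218  [search.right = header.right + 7]
4. header.h = 130  [status.top = header.bottom + 7]

header = (x=96, y=34, w=218, h=130)
violated soft preferences: 19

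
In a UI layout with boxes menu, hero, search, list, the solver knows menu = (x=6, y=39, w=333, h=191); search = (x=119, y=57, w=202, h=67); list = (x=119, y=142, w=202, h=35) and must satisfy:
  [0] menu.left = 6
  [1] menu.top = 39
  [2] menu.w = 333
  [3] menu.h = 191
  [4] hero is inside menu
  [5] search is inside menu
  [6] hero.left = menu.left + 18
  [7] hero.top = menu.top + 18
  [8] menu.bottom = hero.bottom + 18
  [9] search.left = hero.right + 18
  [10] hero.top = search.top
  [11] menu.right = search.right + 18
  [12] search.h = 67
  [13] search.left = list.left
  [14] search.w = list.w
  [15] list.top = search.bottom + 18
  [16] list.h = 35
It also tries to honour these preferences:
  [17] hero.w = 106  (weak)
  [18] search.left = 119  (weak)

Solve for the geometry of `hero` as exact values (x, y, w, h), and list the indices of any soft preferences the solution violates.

1. hero.x = 24  [hero.left = menu.left + 18]
2. hero.y = 57  [hero.top = menu.top + 18]
3. hero.h = 155  [menu.bottom = hero.bottom + 18]
4. hero.w = 77  [search.left = hero.right + 18]

hero = (x=24, y=57, w=77, h=155)
violated soft preferences: 17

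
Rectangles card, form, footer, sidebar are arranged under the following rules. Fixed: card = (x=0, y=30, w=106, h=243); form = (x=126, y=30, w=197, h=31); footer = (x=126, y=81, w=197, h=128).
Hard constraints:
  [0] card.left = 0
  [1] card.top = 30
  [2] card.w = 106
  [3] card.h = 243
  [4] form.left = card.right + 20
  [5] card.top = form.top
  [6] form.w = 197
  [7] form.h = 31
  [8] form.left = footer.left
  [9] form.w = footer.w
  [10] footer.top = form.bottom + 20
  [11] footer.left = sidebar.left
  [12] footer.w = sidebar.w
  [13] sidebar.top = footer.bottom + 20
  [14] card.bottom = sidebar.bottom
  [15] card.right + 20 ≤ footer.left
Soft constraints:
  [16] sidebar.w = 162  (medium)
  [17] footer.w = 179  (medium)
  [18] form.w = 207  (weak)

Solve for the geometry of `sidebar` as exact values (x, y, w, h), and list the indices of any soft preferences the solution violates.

1. sidebar.x = 126  [footer.left = sidebar.left]
2. sidebar.w = 197  [footer.w = sidebar.w]
3. sidebar.y = 229  [sidebar.top = footer.bottom + 20]
4. sidebar.h = 44  [card.bottom = sidebar.bottom]

sidebar = (x=126, y=229, w=197, h=44)
violated soft preferences: 16, 17, 18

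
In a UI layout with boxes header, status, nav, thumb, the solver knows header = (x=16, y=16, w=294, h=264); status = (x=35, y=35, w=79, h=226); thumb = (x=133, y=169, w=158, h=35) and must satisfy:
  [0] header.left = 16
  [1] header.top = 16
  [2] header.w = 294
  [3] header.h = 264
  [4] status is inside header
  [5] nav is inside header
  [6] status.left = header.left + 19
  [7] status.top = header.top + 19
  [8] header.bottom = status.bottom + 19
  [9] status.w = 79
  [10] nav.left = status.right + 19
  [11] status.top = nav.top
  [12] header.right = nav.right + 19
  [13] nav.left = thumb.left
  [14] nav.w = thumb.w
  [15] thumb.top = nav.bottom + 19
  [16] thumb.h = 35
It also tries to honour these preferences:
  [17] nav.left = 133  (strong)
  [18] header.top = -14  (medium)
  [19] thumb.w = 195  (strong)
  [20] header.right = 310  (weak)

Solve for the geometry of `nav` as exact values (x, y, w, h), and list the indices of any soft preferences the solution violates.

1. nav.x = 133  [nav.left = status.right + 19]
2. nav.y = 35  [status.top = nav.top]
3. nav.w = 158  [header.right = nav.right + 19]
4. nav.h = 115  [thumb.top = nav.bottom + 19]

nav = (x=133, y=35, w=158, h=115)
violated soft preferences: 18, 19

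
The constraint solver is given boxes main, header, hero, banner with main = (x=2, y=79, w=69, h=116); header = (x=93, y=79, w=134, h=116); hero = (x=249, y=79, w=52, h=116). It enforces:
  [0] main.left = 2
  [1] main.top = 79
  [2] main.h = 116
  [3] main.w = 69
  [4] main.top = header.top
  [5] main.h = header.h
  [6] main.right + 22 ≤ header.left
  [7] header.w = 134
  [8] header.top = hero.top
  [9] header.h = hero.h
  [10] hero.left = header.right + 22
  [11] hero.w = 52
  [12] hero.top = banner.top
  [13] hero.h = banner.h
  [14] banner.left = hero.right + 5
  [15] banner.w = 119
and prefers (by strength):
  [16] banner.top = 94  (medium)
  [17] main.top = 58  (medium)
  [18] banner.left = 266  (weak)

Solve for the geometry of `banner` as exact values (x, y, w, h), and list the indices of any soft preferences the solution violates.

1. banner.y = 79  [hero.top = banner.top]
2. banner.h = 116  [hero.h = banner.h]
3. banner.x = 306  [banner.left = hero.right + 5]
4. banner.w = 119  [banner.w = 119]

banner = (x=306, y=79, w=119, h=116)
violated soft preferences: 16, 17, 18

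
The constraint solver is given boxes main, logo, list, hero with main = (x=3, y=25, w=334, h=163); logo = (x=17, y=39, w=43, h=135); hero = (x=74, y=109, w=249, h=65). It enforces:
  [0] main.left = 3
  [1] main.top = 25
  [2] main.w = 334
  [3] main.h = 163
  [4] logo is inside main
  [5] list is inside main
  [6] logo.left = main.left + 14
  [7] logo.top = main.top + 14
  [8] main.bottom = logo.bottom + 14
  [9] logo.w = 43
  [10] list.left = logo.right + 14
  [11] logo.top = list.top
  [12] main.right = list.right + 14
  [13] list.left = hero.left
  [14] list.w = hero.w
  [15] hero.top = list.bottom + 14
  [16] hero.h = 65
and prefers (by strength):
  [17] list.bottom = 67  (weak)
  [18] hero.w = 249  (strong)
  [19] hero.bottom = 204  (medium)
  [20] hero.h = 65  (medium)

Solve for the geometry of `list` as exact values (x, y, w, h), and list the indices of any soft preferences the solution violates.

list = (x=74, y=39, w=249, h=56)
violated soft preferences: 17, 19

1. list.x = 74  [list.left = logo.right + 14]
2. list.y = 39  [logo.top = list.top]
3. list.w = 249  [main.right = list.right + 14]
4. list.h = 56  [hero.top = list.bottom + 14]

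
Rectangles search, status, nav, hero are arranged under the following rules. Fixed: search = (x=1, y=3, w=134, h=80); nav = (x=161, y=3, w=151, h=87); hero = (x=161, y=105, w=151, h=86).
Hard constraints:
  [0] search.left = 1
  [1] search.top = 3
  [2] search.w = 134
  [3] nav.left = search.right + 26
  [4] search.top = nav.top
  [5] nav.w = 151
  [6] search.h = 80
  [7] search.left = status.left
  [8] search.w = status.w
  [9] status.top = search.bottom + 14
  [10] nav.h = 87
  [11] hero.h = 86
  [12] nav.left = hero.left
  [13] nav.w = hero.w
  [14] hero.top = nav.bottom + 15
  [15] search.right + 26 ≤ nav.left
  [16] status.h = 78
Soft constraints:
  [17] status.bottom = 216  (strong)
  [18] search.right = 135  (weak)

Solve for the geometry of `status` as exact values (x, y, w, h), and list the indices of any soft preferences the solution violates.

status = (x=1, y=97, w=134, h=78)
violated soft preferences: 17

1. status.x = 1  [search.left = status.left]
2. status.w = 134  [search.w = status.w]
3. status.y = 97  [status.top = search.bottom + 14]
4. status.h = 78  [status.h = 78]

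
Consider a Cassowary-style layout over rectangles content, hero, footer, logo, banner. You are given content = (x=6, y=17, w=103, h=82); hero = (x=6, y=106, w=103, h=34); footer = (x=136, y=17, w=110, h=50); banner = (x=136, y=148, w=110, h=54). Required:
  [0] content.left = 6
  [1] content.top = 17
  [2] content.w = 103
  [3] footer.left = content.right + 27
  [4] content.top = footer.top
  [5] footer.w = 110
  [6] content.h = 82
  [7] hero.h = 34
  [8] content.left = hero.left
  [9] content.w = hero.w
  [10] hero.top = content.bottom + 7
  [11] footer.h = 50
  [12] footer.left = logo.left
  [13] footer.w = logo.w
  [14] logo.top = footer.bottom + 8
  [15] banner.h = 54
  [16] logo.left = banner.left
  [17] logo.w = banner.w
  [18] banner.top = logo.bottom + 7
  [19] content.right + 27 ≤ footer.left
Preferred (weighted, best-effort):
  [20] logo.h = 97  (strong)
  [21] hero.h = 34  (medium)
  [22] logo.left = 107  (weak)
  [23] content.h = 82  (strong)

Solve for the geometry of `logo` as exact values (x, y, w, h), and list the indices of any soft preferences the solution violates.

1. logo.x = 136  [footer.left = logo.left]
2. logo.w = 110  [footer.w = logo.w]
3. logo.y = 75  [logo.top = footer.bottom + 8]
4. logo.h = 66  [banner.top = logo.bottom + 7]

logo = (x=136, y=75, w=110, h=66)
violated soft preferences: 20, 22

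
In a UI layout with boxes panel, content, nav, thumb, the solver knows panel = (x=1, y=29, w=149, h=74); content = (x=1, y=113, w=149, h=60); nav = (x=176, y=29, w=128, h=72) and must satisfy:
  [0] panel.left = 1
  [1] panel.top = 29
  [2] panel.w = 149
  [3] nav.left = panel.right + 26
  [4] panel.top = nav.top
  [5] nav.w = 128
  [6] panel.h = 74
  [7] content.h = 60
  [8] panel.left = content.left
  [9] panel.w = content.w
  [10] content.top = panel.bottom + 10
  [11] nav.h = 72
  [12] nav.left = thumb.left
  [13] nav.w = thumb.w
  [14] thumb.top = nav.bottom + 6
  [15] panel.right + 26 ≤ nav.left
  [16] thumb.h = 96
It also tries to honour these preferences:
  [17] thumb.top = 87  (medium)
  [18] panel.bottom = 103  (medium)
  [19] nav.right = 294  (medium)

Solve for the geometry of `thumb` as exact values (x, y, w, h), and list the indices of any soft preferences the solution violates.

thumb = (x=176, y=107, w=128, h=96)
violated soft preferences: 17, 19

1. thumb.x = 176  [nav.left = thumb.left]
2. thumb.w = 128  [nav.w = thumb.w]
3. thumb.y = 107  [thumb.top = nav.bottom + 6]
4. thumb.h = 96  [thumb.h = 96]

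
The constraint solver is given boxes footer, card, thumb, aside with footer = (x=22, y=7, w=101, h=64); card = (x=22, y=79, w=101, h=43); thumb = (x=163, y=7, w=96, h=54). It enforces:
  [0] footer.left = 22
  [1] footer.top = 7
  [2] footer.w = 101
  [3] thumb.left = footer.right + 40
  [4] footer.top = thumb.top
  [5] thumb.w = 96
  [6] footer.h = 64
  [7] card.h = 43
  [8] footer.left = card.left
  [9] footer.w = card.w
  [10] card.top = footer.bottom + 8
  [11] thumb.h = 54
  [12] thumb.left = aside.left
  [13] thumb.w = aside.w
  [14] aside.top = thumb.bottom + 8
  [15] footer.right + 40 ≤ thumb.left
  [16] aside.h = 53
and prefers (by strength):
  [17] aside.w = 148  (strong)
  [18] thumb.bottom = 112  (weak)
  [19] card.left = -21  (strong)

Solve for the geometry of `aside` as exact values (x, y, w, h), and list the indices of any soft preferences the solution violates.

1. aside.x = 163  [thumb.left = aside.left]
2. aside.w = 96  [thumb.w = aside.w]
3. aside.y = 69  [aside.top = thumb.bottom + 8]
4. aside.h = 53  [aside.h = 53]

aside = (x=163, y=69, w=96, h=53)
violated soft preferences: 17, 18, 19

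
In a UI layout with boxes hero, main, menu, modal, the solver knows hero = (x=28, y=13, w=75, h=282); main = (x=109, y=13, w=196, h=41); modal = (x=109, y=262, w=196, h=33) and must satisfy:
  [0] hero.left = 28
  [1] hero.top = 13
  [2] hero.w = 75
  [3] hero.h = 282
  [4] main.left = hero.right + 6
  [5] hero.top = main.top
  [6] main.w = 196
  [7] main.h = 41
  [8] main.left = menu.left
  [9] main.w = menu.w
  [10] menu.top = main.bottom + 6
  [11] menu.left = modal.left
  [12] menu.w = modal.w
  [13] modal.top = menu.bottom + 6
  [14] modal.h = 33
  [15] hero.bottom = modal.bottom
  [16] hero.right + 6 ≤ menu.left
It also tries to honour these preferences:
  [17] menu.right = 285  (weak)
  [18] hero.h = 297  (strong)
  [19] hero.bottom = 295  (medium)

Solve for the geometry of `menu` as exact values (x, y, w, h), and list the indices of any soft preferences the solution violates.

1. menu.x = 109  [main.left = menu.left]
2. menu.w = 196  [main.w = menu.w]
3. menu.y = 60  [menu.top = main.bottom + 6]
4. menu.h = 196  [modal.top = menu.bottom + 6]

menu = (x=109, y=60, w=196, h=196)
violated soft preferences: 17, 18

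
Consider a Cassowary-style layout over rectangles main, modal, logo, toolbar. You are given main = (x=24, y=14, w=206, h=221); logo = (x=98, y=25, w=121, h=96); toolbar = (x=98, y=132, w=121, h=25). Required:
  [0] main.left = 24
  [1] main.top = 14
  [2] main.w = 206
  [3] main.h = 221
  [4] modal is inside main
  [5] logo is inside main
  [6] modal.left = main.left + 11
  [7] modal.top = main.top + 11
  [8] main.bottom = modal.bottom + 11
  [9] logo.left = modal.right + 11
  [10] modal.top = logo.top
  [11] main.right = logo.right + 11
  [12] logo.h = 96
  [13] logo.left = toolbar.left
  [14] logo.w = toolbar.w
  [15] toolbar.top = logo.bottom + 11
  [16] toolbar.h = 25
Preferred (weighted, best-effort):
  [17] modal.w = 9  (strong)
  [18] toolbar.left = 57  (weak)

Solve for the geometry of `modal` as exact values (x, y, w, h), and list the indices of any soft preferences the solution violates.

1. modal.x = 35  [modal.left = main.left + 11]
2. modal.y = 25  [modal.top = main.top + 11]
3. modal.h = 199  [main.bottom = modal.bottom + 11]
4. modal.w = 52  [logo.left = modal.right + 11]

modal = (x=35, y=25, w=52, h=199)
violated soft preferences: 17, 18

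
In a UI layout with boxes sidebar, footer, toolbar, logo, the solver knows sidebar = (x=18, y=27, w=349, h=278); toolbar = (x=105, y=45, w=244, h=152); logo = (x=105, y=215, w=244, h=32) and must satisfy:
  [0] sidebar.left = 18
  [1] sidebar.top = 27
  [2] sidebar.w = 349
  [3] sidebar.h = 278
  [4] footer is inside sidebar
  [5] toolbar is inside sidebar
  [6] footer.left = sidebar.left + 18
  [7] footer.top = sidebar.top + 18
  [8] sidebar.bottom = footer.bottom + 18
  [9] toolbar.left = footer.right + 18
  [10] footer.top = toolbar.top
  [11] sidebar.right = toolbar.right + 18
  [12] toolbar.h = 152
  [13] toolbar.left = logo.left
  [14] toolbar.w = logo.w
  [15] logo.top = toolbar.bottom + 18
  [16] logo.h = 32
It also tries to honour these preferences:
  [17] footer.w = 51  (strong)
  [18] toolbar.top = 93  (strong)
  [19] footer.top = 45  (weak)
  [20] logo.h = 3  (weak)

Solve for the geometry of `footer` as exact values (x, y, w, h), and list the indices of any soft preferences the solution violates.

1. footer.x = 36  [footer.left = sidebar.left + 18]
2. footer.y = 45  [footer.top = sidebar.top + 18]
3. footer.h = 242  [sidebar.bottom = footer.bottom + 18]
4. footer.w = 51  [toolbar.left = footer.right + 18]

footer = (x=36, y=45, w=51, h=242)
violated soft preferences: 18, 20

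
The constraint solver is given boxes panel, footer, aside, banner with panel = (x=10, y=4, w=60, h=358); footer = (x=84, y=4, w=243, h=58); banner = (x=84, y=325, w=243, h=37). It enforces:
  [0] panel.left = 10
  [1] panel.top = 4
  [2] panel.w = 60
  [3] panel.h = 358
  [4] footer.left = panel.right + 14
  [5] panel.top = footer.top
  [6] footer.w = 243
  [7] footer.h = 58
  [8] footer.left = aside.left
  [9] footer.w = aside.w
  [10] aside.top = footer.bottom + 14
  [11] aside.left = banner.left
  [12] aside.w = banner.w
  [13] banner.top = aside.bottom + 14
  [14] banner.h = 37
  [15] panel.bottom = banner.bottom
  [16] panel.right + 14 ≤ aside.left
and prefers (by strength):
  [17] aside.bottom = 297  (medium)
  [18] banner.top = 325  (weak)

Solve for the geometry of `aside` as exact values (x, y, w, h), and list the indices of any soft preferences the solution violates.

1. aside.x = 84  [footer.left = aside.left]
2. aside.w = 243  [footer.w = aside.w]
3. aside.y = 76  [aside.top = footer.bottom + 14]
4. aside.h = 235  [banner.top = aside.bottom + 14]

aside = (x=84, y=76, w=243, h=235)
violated soft preferences: 17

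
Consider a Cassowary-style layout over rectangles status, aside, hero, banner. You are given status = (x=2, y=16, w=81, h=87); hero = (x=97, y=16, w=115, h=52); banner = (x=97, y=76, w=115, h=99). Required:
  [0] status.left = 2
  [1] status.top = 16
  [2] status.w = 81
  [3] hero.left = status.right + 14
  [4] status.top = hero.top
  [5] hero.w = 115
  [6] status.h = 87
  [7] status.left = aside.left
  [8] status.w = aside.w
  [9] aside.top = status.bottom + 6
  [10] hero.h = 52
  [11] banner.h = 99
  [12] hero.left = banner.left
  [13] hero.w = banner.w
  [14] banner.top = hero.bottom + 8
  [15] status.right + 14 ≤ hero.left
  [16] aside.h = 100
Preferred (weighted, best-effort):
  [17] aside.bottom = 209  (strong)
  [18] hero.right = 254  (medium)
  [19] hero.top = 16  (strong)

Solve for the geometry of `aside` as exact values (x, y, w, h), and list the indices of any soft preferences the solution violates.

aside = (x=2, y=109, w=81, h=100)
violated soft preferences: 18

1. aside.x = 2  [status.left = aside.left]
2. aside.w = 81  [status.w = aside.w]
3. aside.y = 109  [aside.top = status.bottom + 6]
4. aside.h = 100  [aside.h = 100]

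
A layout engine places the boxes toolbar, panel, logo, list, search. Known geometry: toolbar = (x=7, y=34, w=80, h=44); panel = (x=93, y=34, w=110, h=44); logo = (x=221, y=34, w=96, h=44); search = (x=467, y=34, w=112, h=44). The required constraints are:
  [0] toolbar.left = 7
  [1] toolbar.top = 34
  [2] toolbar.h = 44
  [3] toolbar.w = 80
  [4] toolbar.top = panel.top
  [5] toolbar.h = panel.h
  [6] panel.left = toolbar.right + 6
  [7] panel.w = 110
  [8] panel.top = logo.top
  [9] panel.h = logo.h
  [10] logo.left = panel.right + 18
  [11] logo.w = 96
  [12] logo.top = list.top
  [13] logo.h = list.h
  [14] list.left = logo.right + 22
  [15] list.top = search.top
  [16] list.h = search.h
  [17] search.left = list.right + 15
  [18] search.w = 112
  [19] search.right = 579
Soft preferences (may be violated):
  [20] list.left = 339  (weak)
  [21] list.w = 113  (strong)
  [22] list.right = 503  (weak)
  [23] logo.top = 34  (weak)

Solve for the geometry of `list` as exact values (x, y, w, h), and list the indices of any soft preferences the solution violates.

1. list.y = 34  [logo.top = list.top]
2. list.h = 44  [logo.h = list.h]
3. list.x = 339  [list.left = logo.right + 22]
4. list.w = 113  [search.left = list.right + 15]

list = (x=339, y=34, w=113, h=44)
violated soft preferences: 22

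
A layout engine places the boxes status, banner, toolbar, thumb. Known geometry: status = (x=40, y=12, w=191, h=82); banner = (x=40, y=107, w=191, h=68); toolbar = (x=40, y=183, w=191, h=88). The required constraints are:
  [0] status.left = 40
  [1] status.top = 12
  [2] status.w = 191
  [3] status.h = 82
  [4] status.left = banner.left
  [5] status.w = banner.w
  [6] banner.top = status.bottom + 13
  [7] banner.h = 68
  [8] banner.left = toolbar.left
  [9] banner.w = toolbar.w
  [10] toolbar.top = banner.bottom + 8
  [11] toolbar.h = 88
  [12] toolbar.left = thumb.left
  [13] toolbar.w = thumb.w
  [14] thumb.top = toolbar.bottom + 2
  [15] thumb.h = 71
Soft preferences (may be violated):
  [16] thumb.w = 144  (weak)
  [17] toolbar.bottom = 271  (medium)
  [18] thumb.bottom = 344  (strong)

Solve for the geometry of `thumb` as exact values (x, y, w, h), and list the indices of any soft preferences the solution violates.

thumb = (x=40, y=273, w=191, h=71)
violated soft preferences: 16

1. thumb.x = 40  [toolbar.left = thumb.left]
2. thumb.w = 191  [toolbar.w = thumb.w]
3. thumb.y = 273  [thumb.top = toolbar.bottom + 2]
4. thumb.h = 71  [thumb.h = 71]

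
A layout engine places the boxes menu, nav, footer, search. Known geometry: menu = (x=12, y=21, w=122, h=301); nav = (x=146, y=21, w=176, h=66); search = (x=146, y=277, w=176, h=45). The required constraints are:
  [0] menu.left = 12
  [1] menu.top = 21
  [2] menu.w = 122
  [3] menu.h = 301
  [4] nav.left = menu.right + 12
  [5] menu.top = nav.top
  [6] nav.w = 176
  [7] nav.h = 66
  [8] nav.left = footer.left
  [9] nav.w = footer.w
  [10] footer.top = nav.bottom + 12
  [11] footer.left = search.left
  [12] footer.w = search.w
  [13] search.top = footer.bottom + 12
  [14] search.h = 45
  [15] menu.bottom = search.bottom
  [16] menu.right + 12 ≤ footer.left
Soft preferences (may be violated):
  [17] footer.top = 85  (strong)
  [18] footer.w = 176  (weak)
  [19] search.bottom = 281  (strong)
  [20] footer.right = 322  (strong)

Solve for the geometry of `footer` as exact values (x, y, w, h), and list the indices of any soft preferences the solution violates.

1. footer.x = 146  [nav.left = footer.left]
2. footer.w = 176  [nav.w = footer.w]
3. footer.y = 99  [footer.top = nav.bottom + 12]
4. footer.h = 166  [search.top = footer.bottom + 12]

footer = (x=146, y=99, w=176, h=166)
violated soft preferences: 17, 19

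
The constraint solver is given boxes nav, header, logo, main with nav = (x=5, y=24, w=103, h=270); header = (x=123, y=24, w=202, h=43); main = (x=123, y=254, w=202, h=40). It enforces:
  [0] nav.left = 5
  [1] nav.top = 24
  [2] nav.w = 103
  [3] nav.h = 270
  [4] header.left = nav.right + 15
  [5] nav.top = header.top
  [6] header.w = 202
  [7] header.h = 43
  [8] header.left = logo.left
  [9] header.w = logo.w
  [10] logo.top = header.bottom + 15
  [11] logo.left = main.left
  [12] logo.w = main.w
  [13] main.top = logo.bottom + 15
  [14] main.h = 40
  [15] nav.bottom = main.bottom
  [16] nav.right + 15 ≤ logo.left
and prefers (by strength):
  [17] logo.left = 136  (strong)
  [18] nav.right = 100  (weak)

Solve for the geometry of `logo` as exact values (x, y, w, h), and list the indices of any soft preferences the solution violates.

1. logo.x = 123  [header.left = logo.left]
2. logo.w = 202  [header.w = logo.w]
3. logo.y = 82  [logo.top = header.bottom + 15]
4. logo.h = 157  [main.top = logo.bottom + 15]

logo = (x=123, y=82, w=202, h=157)
violated soft preferences: 17, 18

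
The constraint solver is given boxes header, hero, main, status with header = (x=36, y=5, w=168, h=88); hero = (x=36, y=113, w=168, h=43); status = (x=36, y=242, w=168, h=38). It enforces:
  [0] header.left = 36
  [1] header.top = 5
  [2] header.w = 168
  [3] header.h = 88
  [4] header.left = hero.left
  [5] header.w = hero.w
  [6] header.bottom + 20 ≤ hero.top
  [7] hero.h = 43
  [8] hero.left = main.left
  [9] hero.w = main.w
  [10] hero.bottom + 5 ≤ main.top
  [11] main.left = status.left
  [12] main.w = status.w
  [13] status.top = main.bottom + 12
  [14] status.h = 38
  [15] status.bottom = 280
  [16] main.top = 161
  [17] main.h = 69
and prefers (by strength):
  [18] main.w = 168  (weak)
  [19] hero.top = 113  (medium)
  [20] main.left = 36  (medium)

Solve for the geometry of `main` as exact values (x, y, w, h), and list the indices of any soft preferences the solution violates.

main = (x=36, y=161, w=168, h=69)
violated soft preferences: none

1. main.x = 36  [hero.left = main.left]
2. main.w = 168  [hero.w = main.w]
3. main.y = 161  [main.top = 161]
4. main.h = 69  [main.h = 69]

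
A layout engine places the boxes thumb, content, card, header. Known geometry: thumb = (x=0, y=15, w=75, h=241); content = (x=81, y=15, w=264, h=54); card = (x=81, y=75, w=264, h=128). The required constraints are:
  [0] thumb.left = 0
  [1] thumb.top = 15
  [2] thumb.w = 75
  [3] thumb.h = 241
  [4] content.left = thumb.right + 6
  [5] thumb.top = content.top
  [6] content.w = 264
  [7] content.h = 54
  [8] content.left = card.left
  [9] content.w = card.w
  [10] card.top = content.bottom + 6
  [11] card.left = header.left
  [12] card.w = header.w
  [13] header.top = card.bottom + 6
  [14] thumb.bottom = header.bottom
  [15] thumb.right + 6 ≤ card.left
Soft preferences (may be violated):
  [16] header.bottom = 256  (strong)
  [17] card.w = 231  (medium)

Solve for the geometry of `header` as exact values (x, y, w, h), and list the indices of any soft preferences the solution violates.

1. header.x = 81  [card.left = header.left]
2. header.w = 264  [card.w = header.w]
3. header.y = 209  [header.top = card.bottom + 6]
4. header.h = 47  [thumb.bottom = header.bottom]

header = (x=81, y=209, w=264, h=47)
violated soft preferences: 17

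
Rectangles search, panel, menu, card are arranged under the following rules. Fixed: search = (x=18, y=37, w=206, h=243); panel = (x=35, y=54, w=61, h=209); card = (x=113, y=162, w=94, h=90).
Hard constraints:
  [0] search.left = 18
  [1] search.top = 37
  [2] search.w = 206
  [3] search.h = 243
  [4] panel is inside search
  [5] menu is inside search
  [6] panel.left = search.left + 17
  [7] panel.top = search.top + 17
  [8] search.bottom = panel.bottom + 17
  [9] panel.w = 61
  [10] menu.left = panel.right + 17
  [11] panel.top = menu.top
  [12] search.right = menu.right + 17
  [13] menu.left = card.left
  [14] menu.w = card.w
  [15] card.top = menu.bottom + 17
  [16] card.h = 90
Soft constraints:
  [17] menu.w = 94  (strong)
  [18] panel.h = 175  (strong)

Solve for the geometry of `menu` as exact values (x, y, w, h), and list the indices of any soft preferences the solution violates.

menu = (x=113, y=54, w=94, h=91)
violated soft preferences: 18

1. menu.x = 113  [menu.left = panel.right + 17]
2. menu.y = 54  [panel.top = menu.top]
3. menu.w = 94  [search.right = menu.right + 17]
4. menu.h = 91  [card.top = menu.bottom + 17]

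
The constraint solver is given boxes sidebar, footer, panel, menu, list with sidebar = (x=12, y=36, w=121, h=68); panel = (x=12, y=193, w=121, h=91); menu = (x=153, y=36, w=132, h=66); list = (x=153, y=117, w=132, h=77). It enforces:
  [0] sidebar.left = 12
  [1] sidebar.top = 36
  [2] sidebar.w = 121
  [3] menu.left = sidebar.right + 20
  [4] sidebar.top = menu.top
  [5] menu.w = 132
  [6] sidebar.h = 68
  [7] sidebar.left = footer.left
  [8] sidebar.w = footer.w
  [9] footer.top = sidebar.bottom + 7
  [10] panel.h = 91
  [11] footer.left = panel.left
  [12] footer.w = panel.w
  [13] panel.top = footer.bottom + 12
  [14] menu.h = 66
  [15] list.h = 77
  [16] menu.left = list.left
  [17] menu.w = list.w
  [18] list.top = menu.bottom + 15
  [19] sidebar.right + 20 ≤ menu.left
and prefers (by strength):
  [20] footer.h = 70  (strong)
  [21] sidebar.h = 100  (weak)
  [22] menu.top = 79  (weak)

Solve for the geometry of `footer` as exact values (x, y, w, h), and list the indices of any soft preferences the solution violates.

footer = (x=12, y=111, w=121, h=70)
violated soft preferences: 21, 22

1. footer.x = 12  [sidebar.left = footer.left]
2. footer.w = 121  [sidebar.w = footer.w]
3. footer.y = 111  [footer.top = sidebar.bottom + 7]
4. footer.h = 70  [panel.top = footer.bottom + 12]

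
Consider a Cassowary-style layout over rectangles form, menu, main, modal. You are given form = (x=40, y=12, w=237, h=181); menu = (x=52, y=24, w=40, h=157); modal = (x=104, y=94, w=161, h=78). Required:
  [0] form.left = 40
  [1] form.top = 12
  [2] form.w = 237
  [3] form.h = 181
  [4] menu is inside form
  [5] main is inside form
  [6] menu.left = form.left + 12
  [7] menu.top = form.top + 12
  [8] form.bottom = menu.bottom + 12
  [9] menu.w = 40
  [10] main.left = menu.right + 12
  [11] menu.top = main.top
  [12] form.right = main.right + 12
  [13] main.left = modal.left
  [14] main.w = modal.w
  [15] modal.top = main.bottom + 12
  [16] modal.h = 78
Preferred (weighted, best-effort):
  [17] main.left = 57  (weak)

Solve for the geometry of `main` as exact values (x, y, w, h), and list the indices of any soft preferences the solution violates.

main = (x=104, y=24, w=161, h=58)
violated soft preferences: 17

1. main.x = 104  [main.left = menu.right + 12]
2. main.y = 24  [menu.top = main.top]
3. main.w = 161  [form.right = main.right + 12]
4. main.h = 58  [modal.top = main.bottom + 12]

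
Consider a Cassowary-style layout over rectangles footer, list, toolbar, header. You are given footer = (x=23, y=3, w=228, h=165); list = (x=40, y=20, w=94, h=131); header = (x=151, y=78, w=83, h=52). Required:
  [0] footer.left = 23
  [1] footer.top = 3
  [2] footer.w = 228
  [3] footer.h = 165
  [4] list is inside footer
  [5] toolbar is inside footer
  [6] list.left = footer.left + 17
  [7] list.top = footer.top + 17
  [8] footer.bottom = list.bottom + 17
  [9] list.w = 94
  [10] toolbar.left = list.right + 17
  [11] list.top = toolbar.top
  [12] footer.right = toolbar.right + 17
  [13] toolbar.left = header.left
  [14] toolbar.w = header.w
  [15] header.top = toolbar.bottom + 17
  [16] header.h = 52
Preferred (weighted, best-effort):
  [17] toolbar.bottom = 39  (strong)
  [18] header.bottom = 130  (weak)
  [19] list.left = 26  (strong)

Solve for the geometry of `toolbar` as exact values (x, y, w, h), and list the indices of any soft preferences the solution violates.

toolbar = (x=151, y=20, w=83, h=41)
violated soft preferences: 17, 19

1. toolbar.x = 151  [toolbar.left = list.right + 17]
2. toolbar.y = 20  [list.top = toolbar.top]
3. toolbar.w = 83  [footer.right = toolbar.right + 17]
4. toolbar.h = 41  [header.top = toolbar.bottom + 17]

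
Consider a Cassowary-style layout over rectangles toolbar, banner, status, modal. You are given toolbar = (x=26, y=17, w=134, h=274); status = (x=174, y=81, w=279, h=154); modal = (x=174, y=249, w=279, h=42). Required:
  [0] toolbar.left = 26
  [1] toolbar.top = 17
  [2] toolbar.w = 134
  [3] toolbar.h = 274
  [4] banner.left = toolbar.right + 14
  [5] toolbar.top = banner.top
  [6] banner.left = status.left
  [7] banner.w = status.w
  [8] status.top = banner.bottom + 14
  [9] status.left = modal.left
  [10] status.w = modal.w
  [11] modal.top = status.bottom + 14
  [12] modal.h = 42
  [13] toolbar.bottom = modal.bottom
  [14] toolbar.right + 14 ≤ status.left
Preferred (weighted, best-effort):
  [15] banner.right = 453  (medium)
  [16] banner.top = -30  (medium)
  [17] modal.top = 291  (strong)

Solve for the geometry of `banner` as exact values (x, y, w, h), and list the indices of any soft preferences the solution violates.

1. banner.x = 174  [banner.left = toolbar.right + 14]
2. banner.y = 17  [toolbar.top = banner.top]
3. banner.w = 279  [banner.w = status.w]
4. banner.h = 50  [status.top = banner.bottom + 14]

banner = (x=174, y=17, w=279, h=50)
violated soft preferences: 16, 17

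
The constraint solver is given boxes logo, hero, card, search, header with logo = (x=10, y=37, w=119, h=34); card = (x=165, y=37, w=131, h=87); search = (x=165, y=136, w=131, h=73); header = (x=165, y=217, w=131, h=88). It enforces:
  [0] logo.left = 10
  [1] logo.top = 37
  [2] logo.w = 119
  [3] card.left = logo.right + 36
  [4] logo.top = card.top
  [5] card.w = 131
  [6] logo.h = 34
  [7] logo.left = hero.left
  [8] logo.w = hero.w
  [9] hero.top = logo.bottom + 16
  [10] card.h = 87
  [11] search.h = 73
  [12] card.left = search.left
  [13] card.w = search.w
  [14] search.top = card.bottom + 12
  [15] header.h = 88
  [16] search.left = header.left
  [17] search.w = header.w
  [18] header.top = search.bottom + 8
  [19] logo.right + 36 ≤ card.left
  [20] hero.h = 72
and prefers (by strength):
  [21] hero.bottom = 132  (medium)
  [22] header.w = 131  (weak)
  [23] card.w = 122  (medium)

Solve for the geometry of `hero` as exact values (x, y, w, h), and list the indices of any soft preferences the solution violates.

1. hero.x = 10  [logo.left = hero.left]
2. hero.w = 119  [logo.w = hero.w]
3. hero.y = 87  [hero.top = logo.bottom + 16]
4. hero.h = 72  [hero.h = 72]

hero = (x=10, y=87, w=119, h=72)
violated soft preferences: 21, 23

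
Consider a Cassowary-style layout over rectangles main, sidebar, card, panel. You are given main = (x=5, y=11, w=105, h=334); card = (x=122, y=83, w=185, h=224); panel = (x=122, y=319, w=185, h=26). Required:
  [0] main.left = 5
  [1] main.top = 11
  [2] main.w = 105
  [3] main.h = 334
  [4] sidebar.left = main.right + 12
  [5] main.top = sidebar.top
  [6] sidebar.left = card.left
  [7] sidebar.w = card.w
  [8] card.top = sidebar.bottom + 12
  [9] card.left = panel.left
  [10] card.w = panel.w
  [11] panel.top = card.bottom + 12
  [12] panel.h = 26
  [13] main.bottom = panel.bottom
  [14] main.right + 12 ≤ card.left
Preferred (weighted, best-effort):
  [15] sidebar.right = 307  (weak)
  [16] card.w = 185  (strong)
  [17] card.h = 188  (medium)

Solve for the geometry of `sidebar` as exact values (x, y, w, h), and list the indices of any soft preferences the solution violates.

sidebar = (x=122, y=11, w=185, h=60)
violated soft preferences: 17

1. sidebar.x = 122  [sidebar.left = main.right + 12]
2. sidebar.y = 11  [main.top = sidebar.top]
3. sidebar.w = 185  [sidebar.w = card.w]
4. sidebar.h = 60  [card.top = sidebar.bottom + 12]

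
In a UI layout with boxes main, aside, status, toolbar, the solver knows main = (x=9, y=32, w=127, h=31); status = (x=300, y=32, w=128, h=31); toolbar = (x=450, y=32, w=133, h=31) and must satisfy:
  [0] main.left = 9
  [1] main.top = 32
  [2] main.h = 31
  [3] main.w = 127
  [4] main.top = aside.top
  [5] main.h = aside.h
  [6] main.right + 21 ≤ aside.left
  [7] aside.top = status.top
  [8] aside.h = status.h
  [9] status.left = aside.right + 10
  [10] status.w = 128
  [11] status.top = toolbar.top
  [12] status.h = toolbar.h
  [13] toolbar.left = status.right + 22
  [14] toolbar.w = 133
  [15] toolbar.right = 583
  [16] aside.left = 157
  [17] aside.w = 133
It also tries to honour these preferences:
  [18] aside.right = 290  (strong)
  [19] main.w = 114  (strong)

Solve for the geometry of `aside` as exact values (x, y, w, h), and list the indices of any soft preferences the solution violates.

1. aside.y = 32  [main.top = aside.top]
2. aside.h = 31  [main.h = aside.h]
3. aside.x = 157  [aside.left = 157]
4. aside.w = 133  [aside.w = 133]

aside = (x=157, y=32, w=133, h=31)
violated soft preferences: 19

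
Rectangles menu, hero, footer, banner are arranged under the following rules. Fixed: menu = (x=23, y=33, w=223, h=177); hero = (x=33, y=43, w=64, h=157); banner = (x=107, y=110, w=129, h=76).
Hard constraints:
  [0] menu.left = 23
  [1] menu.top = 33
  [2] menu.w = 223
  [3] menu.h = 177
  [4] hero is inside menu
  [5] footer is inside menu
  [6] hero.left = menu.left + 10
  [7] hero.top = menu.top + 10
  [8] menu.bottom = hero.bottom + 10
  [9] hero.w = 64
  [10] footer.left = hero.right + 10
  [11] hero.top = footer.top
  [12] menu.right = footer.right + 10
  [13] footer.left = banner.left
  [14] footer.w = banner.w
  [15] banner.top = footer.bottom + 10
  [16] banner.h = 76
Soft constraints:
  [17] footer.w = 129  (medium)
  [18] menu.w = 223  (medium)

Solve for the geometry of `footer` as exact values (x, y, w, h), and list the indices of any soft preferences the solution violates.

1. footer.x = 107  [footer.left = hero.right + 10]
2. footer.y = 43  [hero.top = footer.top]
3. footer.w = 129  [menu.right = footer.right + 10]
4. footer.h = 57  [banner.top = footer.bottom + 10]

footer = (x=107, y=43, w=129, h=57)
violated soft preferences: none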